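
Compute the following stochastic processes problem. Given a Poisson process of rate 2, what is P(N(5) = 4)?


P(N(t)=k) = (lambda*t)^k * exp(-lambda*t) / k!
lambda*t = 10
= 10^4 * exp(-10) / 4!
= 10000 * 4.5400e-05 / 24
= 0.0189

0.0189


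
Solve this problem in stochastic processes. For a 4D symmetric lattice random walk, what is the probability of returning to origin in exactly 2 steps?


P(return in 2 steps) = P(reverse first step) = 1/(2d)
= 1/8
= 0.1250

0.1250


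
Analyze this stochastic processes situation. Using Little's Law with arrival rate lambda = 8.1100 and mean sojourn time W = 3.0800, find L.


Little's Law: L = lambda * W
= 8.1100 * 3.0800
= 24.9788

24.9788


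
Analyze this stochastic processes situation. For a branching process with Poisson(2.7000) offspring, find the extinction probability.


Since mu = 2.7000 > 1, extinction prob q < 1.
Solve s = exp(mu*(s-1)) iteratively.
q = 0.0844

0.0844


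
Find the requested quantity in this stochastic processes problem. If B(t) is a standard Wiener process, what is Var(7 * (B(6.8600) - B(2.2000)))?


Var(alpha*(B(t)-B(s))) = alpha^2 * (t-s)
= 7^2 * (6.8600 - 2.2000)
= 49 * 4.6600
= 228.3400

228.3400


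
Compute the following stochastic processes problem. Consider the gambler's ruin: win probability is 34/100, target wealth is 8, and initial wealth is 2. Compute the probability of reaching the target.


Gambler's ruin formula:
r = q/p = 0.6600/0.3400 = 1.9412
P(win) = (1 - r^i)/(1 - r^N)
= (1 - 1.9412^2)/(1 - 1.9412^8)
= 0.0138

0.0138


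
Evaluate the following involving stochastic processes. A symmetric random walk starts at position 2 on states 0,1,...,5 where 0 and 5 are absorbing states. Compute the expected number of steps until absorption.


For symmetric RW on 0,...,N with absorbing barriers, E(i) = i*(N-i)
E(2) = 2 * 3 = 6

6


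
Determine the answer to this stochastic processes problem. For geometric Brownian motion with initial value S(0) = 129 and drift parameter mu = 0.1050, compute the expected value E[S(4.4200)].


E[S(t)] = S(0) * exp(mu * t)
= 129 * exp(0.1050 * 4.4200)
= 129 * 1.5906
= 205.1851

205.1851


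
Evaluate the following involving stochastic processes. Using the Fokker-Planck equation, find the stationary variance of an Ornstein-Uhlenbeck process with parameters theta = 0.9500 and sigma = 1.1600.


Stationary variance = sigma^2 / (2*theta)
= 1.1600^2 / (2*0.9500)
= 1.3456 / 1.9000
= 0.7082

0.7082


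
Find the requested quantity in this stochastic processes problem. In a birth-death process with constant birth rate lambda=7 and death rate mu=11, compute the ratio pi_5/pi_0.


For birth-death process, pi_n/pi_0 = (lambda/mu)^n
= (7/11)^5
= 0.1044

0.1044


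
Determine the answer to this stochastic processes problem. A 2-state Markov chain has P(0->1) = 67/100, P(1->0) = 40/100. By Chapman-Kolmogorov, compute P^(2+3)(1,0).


P^5 = P^2 * P^3
Computing via matrix multiplication of the transition matrix.
Entry (1,0) of P^5 = 0.3738

0.3738


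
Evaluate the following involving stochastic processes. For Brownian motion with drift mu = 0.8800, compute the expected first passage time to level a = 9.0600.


Expected first passage time = a/mu
= 9.0600/0.8800
= 10.2955

10.2955


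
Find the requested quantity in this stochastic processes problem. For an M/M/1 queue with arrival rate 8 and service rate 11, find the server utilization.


rho = lambda/mu
= 8/11
= 0.7273

0.7273


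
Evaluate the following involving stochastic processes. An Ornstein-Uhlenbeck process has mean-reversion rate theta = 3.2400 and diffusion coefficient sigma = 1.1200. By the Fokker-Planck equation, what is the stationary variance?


Stationary variance = sigma^2 / (2*theta)
= 1.1200^2 / (2*3.2400)
= 1.2544 / 6.4800
= 0.1936

0.1936


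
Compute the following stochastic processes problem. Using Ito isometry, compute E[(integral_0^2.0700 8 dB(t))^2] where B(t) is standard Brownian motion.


By Ito isometry: E[(int f dB)^2] = int f^2 dt
= 8^2 * 2.0700
= 64 * 2.0700 = 132.4800

132.4800


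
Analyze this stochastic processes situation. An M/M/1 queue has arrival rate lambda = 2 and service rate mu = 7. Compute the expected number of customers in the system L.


rho = 2/7 = 0.2857
L = rho/(1-rho)
= 0.2857/0.7143
= 0.4000

0.4000


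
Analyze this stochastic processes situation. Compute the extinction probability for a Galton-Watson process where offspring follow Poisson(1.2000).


Since mu = 1.2000 > 1, extinction prob q < 1.
Solve s = exp(mu*(s-1)) iteratively.
q = 0.6863

0.6863


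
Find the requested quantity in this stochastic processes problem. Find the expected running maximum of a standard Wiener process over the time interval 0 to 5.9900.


E(max B(s)) = sqrt(2t/pi)
= sqrt(2*5.9900/pi)
= sqrt(3.8134)
= 1.9528

1.9528


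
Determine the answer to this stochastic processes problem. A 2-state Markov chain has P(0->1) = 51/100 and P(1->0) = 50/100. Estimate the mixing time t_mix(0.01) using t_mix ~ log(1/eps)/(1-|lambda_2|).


lambda_2 = |1 - p01 - p10| = |1 - 0.5100 - 0.5000| = 0.0100
t_mix ~ log(1/eps)/(1 - |lambda_2|)
= log(100)/(1 - 0.0100) = 4.6052/0.9900
= 4.6517

4.6517


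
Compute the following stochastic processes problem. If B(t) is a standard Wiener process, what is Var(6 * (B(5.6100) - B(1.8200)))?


Var(alpha*(B(t)-B(s))) = alpha^2 * (t-s)
= 6^2 * (5.6100 - 1.8200)
= 36 * 3.7900
= 136.4400

136.4400


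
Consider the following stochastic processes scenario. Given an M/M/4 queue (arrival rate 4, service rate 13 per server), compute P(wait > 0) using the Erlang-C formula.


a = lambda/mu = 0.3077
rho = a/c = 0.0769
Erlang-C formula applied:
C(c,a) = 2.9743e-04

2.9743e-04


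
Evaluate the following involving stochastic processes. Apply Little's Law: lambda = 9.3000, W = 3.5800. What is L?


Little's Law: L = lambda * W
= 9.3000 * 3.5800
= 33.2940

33.2940


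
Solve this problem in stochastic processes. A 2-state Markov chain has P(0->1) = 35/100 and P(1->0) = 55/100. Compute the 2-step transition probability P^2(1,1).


Computing P^2 by matrix multiplication.
P = [[0.6500, 0.3500], [0.5500, 0.4500]]
After raising P to the power 2:
P^2(1,1) = 0.3950

0.3950


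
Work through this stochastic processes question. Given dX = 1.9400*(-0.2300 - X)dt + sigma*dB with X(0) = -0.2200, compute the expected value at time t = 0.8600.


E[X(t)] = mu + (X(0) - mu)*exp(-theta*t)
= -0.2300 + (-0.2200 - -0.2300)*exp(-1.9400*0.8600)
= -0.2300 + 0.0100 * 0.1885
= -0.2281

-0.2281


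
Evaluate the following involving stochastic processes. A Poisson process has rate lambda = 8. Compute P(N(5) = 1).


P(N(t)=k) = (lambda*t)^k * exp(-lambda*t) / k!
lambda*t = 40
= 40^1 * exp(-40) / 1!
= 40 * 4.2484e-18 / 1
= 1.6993e-16

1.6993e-16


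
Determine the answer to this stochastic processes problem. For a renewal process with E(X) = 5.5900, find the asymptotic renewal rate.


Long-run renewal rate = 1/E(X)
= 1/5.5900
= 0.1789

0.1789


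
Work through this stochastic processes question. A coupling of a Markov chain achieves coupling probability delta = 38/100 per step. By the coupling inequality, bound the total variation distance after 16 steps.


TV distance bound <= (1-delta)^n
= (1 - 0.3800)^16
= 0.6200^16
= 4.7672e-04

4.7672e-04


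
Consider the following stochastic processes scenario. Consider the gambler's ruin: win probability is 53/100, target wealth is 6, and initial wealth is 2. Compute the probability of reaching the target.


Gambler's ruin formula:
r = q/p = 0.4700/0.5300 = 0.8868
P(win) = (1 - r^i)/(1 - r^N)
= (1 - 0.8868^2)/(1 - 0.8868^6)
= 0.4158

0.4158


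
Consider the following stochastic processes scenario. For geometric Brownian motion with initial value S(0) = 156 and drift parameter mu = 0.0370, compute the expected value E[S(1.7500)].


E[S(t)] = S(0) * exp(mu * t)
= 156 * exp(0.0370 * 1.7500)
= 156 * 1.0669
= 166.4352

166.4352


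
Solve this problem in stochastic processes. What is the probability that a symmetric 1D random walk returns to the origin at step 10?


P(S(10) = 0) = C(10,5) / 4^5
= 252 / 1024
= 0.2461

0.2461


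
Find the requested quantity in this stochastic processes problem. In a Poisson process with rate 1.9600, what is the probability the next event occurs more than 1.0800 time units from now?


P(X > t) = exp(-lambda * t)
= exp(-1.9600 * 1.0800)
= exp(-2.1168) = 0.1204

0.1204


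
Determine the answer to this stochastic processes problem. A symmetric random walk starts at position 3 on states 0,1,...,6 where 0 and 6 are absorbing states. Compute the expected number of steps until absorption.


For symmetric RW on 0,...,N with absorbing barriers, E(i) = i*(N-i)
E(3) = 3 * 3 = 9

9


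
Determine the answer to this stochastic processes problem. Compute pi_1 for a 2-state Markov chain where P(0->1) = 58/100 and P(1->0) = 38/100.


Stationary distribution: pi_0 = p10/(p01+p10), pi_1 = p01/(p01+p10)
p01 = 0.5800, p10 = 0.3800
pi_1 = 0.6042

0.6042


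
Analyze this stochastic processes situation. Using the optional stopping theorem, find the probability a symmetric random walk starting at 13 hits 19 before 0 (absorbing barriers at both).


By optional stopping theorem: E(M at tau) = M(0) = 13
P(hit 19)*19 + P(hit 0)*0 = 13
P(hit 19) = (13 - 0)/(19 - 0) = 13/19 = 0.6842

0.6842


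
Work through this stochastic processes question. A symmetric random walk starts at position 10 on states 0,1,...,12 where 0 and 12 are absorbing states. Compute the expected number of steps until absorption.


For symmetric RW on 0,...,N with absorbing barriers, E(i) = i*(N-i)
E(10) = 10 * 2 = 20

20


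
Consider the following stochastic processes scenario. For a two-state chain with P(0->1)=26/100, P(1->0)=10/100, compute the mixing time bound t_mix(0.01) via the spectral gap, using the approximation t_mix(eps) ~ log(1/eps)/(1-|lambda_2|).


lambda_2 = |1 - p01 - p10| = |1 - 0.2600 - 0.1000| = 0.6400
t_mix ~ log(1/eps)/(1 - |lambda_2|)
= log(100)/(1 - 0.6400) = 4.6052/0.3600
= 12.7921

12.7921


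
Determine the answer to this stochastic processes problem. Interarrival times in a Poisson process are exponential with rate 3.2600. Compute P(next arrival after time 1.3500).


P(X > t) = exp(-lambda * t)
= exp(-3.2600 * 1.3500)
= exp(-4.4010) = 0.0123

0.0123


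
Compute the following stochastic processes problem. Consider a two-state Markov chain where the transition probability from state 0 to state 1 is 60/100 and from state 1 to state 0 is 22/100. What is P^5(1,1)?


Computing P^5 by matrix multiplication.
P = [[0.4000, 0.6000], [0.2200, 0.7800]]
After raising P to the power 5:
P^5(1,1) = 0.7318

0.7318


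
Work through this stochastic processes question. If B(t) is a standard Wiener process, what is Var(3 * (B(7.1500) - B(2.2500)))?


Var(alpha*(B(t)-B(s))) = alpha^2 * (t-s)
= 3^2 * (7.1500 - 2.2500)
= 9 * 4.9000
= 44.1000

44.1000


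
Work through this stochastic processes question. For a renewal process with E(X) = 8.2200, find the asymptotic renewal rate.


Long-run renewal rate = 1/E(X)
= 1/8.2200
= 0.1217

0.1217


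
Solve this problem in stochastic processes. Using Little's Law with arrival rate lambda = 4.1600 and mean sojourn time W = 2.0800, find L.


Little's Law: L = lambda * W
= 4.1600 * 2.0800
= 8.6528

8.6528


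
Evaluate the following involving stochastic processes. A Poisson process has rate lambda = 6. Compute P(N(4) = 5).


P(N(t)=k) = (lambda*t)^k * exp(-lambda*t) / k!
lambda*t = 24
= 24^5 * exp(-24) / 5!
= 7962624 * 3.7751e-11 / 120
= 2.5050e-06

2.5050e-06


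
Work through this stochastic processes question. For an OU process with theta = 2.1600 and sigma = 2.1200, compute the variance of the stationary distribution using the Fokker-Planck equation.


Stationary variance = sigma^2 / (2*theta)
= 2.1200^2 / (2*2.1600)
= 4.4944 / 4.3200
= 1.0404

1.0404


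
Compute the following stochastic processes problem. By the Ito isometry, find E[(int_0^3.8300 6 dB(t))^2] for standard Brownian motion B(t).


By Ito isometry: E[(int f dB)^2] = int f^2 dt
= 6^2 * 3.8300
= 36 * 3.8300 = 137.8800

137.8800


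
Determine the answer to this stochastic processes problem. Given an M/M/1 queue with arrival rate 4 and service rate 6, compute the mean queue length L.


rho = 4/6 = 0.6667
L = rho/(1-rho)
= 0.6667/0.3333
= 2.0000

2.0000


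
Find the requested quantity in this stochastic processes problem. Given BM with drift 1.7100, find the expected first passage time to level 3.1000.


Expected first passage time = a/mu
= 3.1000/1.7100
= 1.8129

1.8129


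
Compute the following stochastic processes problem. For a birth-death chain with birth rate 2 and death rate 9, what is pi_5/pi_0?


For birth-death process, pi_n/pi_0 = (lambda/mu)^n
= (2/9)^5
= 5.4192e-04

5.4192e-04


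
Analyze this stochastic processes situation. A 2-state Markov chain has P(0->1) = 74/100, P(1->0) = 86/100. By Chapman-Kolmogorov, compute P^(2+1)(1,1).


P^3 = P^2 * P^1
Computing via matrix multiplication of the transition matrix.
Entry (1,1) of P^3 = 0.3464

0.3464


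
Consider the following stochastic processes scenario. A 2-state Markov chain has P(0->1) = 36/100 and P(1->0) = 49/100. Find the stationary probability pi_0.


Stationary distribution: pi_0 = p10/(p01+p10), pi_1 = p01/(p01+p10)
p01 = 0.3600, p10 = 0.4900
pi_0 = 0.5765

0.5765


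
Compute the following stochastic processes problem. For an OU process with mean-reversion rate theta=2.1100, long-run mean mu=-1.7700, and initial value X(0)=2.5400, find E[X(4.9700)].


E[X(t)] = mu + (X(0) - mu)*exp(-theta*t)
= -1.7700 + (2.5400 - -1.7700)*exp(-2.1100*4.9700)
= -1.7700 + 4.3100 * 2.7905e-05
= -1.7699

-1.7699


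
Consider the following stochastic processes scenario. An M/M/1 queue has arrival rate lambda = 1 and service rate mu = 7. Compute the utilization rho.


rho = lambda/mu
= 1/7
= 0.1429

0.1429


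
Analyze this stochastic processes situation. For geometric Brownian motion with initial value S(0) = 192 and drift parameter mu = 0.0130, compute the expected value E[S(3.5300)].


E[S(t)] = S(0) * exp(mu * t)
= 192 * exp(0.0130 * 3.5300)
= 192 * 1.0470
= 201.0162

201.0162


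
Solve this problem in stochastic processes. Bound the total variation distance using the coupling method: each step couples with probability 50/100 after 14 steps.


TV distance bound <= (1-delta)^n
= (1 - 0.5000)^14
= 0.5000^14
= 6.1035e-05

6.1035e-05


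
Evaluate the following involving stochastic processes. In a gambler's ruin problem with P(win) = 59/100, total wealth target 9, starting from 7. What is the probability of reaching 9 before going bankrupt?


Gambler's ruin formula:
r = q/p = 0.4100/0.5900 = 0.6949
P(win) = (1 - r^i)/(1 - r^N)
= (1 - 0.6949^7)/(1 - 0.6949^9)
= 0.9579

0.9579


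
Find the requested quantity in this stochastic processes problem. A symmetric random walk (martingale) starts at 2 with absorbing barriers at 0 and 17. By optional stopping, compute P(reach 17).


By optional stopping theorem: E(M at tau) = M(0) = 2
P(hit 17)*17 + P(hit 0)*0 = 2
P(hit 17) = (2 - 0)/(17 - 0) = 2/17 = 0.1176

0.1176


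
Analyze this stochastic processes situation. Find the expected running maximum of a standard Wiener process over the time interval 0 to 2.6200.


E(max B(s)) = sqrt(2t/pi)
= sqrt(2*2.6200/pi)
= sqrt(1.6679)
= 1.2915

1.2915


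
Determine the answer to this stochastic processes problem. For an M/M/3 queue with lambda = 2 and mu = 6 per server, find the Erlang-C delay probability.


a = lambda/mu = 0.3333
rho = a/c = 0.1111
Erlang-C formula applied:
C(c,a) = 0.0050

0.0050


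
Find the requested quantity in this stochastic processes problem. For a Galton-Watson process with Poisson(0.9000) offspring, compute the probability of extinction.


Since mu = 0.9000 <= 1, extinction probability = 1.

1.0000


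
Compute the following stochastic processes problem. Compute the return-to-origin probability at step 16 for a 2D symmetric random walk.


P = C(16,8)^2 / 4^16
= 12870^2 / 4294967296
= 165636900 / 4294967296
= 0.0386

0.0386


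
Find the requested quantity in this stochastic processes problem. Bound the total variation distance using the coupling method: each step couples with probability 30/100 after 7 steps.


TV distance bound <= (1-delta)^n
= (1 - 0.3000)^7
= 0.7000^7
= 0.0824

0.0824


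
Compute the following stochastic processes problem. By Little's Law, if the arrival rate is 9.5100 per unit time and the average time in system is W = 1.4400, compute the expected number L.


Little's Law: L = lambda * W
= 9.5100 * 1.4400
= 13.6944

13.6944


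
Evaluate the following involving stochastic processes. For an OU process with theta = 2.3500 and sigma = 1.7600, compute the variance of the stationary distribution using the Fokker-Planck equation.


Stationary variance = sigma^2 / (2*theta)
= 1.7600^2 / (2*2.3500)
= 3.0976 / 4.7000
= 0.6591

0.6591


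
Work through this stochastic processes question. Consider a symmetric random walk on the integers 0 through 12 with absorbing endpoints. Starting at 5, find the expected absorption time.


For symmetric RW on 0,...,N with absorbing barriers, E(i) = i*(N-i)
E(5) = 5 * 7 = 35

35


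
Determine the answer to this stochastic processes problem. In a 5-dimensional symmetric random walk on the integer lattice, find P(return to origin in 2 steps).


P(return in 2 steps) = P(reverse first step) = 1/(2d)
= 1/10
= 0.1000

0.1000


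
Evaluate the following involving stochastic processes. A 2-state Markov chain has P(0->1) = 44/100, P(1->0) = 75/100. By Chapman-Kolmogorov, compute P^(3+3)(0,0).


P^6 = P^3 * P^3
Computing via matrix multiplication of the transition matrix.
Entry (0,0) of P^6 = 0.6303

0.6303


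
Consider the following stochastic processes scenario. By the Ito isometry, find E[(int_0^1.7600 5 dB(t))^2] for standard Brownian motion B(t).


By Ito isometry: E[(int f dB)^2] = int f^2 dt
= 5^2 * 1.7600
= 25 * 1.7600 = 44.0000

44.0000


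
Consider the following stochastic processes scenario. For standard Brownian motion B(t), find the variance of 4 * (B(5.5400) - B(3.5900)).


Var(alpha*(B(t)-B(s))) = alpha^2 * (t-s)
= 4^2 * (5.5400 - 3.5900)
= 16 * 1.9500
= 31.2000

31.2000


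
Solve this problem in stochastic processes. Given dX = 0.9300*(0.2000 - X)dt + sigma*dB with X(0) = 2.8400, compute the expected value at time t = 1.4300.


E[X(t)] = mu + (X(0) - mu)*exp(-theta*t)
= 0.2000 + (2.8400 - 0.2000)*exp(-0.9300*1.4300)
= 0.2000 + 2.6400 * 0.2645
= 0.8983

0.8983


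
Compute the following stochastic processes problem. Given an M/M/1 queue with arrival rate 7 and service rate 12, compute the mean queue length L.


rho = 7/12 = 0.5833
L = rho/(1-rho)
= 0.5833/0.4167
= 1.4000

1.4000


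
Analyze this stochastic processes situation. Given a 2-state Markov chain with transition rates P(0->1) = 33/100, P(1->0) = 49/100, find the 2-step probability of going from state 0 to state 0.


Computing P^2 by matrix multiplication.
P = [[0.6700, 0.3300], [0.4900, 0.5100]]
After raising P to the power 2:
P^2(0,0) = 0.6106

0.6106


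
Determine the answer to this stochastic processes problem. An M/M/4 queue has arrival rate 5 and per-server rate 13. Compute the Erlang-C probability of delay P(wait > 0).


a = lambda/mu = 0.3846
rho = a/c = 0.0962
Erlang-C formula applied:
C(c,a) = 6.8669e-04

6.8669e-04


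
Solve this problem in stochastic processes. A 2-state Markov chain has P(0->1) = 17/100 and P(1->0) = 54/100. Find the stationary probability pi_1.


Stationary distribution: pi_0 = p10/(p01+p10), pi_1 = p01/(p01+p10)
p01 = 0.1700, p10 = 0.5400
pi_1 = 0.2394

0.2394


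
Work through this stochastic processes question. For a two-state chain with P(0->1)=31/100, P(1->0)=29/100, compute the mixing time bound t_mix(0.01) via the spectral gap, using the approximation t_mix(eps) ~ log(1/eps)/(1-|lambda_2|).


lambda_2 = |1 - p01 - p10| = |1 - 0.3100 - 0.2900| = 0.4000
t_mix ~ log(1/eps)/(1 - |lambda_2|)
= log(100)/(1 - 0.4000) = 4.6052/0.6000
= 7.6753

7.6753


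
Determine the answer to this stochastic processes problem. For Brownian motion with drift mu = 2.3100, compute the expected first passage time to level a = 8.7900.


Expected first passage time = a/mu
= 8.7900/2.3100
= 3.8052

3.8052


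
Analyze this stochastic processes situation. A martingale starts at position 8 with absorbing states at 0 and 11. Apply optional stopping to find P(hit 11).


By optional stopping theorem: E(M at tau) = M(0) = 8
P(hit 11)*11 + P(hit 0)*0 = 8
P(hit 11) = (8 - 0)/(11 - 0) = 8/11 = 0.7273

0.7273


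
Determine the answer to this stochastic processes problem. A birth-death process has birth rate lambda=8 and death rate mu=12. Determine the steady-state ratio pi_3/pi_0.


For birth-death process, pi_n/pi_0 = (lambda/mu)^n
= (8/12)^3
= 0.2963

0.2963


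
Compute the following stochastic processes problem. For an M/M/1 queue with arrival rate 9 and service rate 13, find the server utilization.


rho = lambda/mu
= 9/13
= 0.6923

0.6923


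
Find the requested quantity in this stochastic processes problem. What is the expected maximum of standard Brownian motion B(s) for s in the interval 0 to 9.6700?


E(max B(s)) = sqrt(2t/pi)
= sqrt(2*9.6700/pi)
= sqrt(6.1561)
= 2.4812

2.4812


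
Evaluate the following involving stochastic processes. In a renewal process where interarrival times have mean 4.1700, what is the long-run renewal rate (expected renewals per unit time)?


Long-run renewal rate = 1/E(X)
= 1/4.1700
= 0.2398

0.2398


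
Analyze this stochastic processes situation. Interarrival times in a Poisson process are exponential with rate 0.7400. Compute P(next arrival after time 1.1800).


P(X > t) = exp(-lambda * t)
= exp(-0.7400 * 1.1800)
= exp(-0.8732) = 0.4176

0.4176


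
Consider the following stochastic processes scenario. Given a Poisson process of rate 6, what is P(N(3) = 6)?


P(N(t)=k) = (lambda*t)^k * exp(-lambda*t) / k!
lambda*t = 18
= 18^6 * exp(-18) / 6!
= 34012224 * 1.5230e-08 / 720
= 7.1945e-04

7.1945e-04


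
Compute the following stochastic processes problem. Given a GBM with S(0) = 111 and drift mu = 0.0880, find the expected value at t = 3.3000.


E[S(t)] = S(0) * exp(mu * t)
= 111 * exp(0.0880 * 3.3000)
= 111 * 1.3370
= 148.4028

148.4028


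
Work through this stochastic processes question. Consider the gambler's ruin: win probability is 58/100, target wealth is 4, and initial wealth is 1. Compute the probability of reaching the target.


Gambler's ruin formula:
r = q/p = 0.4200/0.5800 = 0.7241
P(win) = (1 - r^i)/(1 - r^N)
= (1 - 0.7241^1)/(1 - 0.7241^4)
= 0.3805

0.3805


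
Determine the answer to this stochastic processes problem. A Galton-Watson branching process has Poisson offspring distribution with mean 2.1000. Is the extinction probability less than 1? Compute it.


Since mu = 2.1000 > 1, extinction prob q < 1.
Solve s = exp(mu*(s-1)) iteratively.
q = 0.1779

0.1779


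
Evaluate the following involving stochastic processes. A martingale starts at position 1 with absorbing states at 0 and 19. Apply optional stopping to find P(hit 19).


By optional stopping theorem: E(M at tau) = M(0) = 1
P(hit 19)*19 + P(hit 0)*0 = 1
P(hit 19) = (1 - 0)/(19 - 0) = 1/19 = 0.0526

0.0526


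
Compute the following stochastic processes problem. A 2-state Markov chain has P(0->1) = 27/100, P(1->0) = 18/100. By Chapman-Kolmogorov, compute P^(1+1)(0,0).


P^2 = P^1 * P^1
Computing via matrix multiplication of the transition matrix.
Entry (0,0) of P^2 = 0.5815

0.5815


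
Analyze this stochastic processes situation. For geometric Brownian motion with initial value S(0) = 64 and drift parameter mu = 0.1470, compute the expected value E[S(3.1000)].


E[S(t)] = S(0) * exp(mu * t)
= 64 * exp(0.1470 * 3.1000)
= 64 * 1.5773
= 100.9457

100.9457


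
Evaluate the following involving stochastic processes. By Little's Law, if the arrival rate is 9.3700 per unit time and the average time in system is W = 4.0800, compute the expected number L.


Little's Law: L = lambda * W
= 9.3700 * 4.0800
= 38.2296

38.2296


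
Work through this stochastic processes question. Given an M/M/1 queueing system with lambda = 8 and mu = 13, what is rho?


rho = lambda/mu
= 8/13
= 0.6154

0.6154


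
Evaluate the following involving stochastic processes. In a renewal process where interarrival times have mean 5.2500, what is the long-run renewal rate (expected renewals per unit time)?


Long-run renewal rate = 1/E(X)
= 1/5.2500
= 0.1905

0.1905


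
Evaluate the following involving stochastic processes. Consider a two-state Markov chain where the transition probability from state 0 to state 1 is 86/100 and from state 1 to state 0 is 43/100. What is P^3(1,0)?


Computing P^3 by matrix multiplication.
P = [[0.1400, 0.8600], [0.4300, 0.5700]]
After raising P to the power 3:
P^3(1,0) = 0.3415

0.3415


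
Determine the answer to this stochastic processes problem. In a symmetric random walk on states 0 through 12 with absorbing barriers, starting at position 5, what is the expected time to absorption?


For symmetric RW on 0,...,N with absorbing barriers, E(i) = i*(N-i)
E(5) = 5 * 7 = 35

35


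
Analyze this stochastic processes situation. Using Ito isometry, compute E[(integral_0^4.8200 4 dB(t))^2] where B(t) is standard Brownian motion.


By Ito isometry: E[(int f dB)^2] = int f^2 dt
= 4^2 * 4.8200
= 16 * 4.8200 = 77.1200

77.1200


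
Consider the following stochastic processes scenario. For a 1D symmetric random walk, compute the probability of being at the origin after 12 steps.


P(S(12) = 0) = C(12,6) / 4^6
= 924 / 4096
= 0.2256

0.2256


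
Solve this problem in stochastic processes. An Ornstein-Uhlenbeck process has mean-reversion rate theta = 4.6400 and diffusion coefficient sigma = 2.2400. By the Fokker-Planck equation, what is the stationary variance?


Stationary variance = sigma^2 / (2*theta)
= 2.2400^2 / (2*4.6400)
= 5.0176 / 9.2800
= 0.5407

0.5407


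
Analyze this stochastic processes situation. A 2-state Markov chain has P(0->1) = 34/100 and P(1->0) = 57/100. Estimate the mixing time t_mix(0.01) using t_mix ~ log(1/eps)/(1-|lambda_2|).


lambda_2 = |1 - p01 - p10| = |1 - 0.3400 - 0.5700| = 0.0900
t_mix ~ log(1/eps)/(1 - |lambda_2|)
= log(100)/(1 - 0.0900) = 4.6052/0.9100
= 5.0606

5.0606


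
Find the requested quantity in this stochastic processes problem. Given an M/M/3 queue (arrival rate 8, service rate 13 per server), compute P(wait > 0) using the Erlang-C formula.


a = lambda/mu = 0.6154
rho = a/c = 0.2051
Erlang-C formula applied:
C(c,a) = 0.0264

0.0264


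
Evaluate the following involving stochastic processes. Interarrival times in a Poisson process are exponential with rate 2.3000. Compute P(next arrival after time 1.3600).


P(X > t) = exp(-lambda * t)
= exp(-2.3000 * 1.3600)
= exp(-3.1280) = 0.0438

0.0438


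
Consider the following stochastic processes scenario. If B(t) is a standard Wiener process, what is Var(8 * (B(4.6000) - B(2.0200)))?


Var(alpha*(B(t)-B(s))) = alpha^2 * (t-s)
= 8^2 * (4.6000 - 2.0200)
= 64 * 2.5800
= 165.1200

165.1200


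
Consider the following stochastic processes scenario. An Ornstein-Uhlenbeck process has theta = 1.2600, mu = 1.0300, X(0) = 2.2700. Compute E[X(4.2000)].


E[X(t)] = mu + (X(0) - mu)*exp(-theta*t)
= 1.0300 + (2.2700 - 1.0300)*exp(-1.2600*4.2000)
= 1.0300 + 1.2400 * 0.0050
= 1.0362

1.0362


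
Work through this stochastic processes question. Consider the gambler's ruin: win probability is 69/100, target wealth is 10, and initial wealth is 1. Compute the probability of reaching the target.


Gambler's ruin formula:
r = q/p = 0.3100/0.6900 = 0.4493
P(win) = (1 - r^i)/(1 - r^N)
= (1 - 0.4493^1)/(1 - 0.4493^10)
= 0.5509

0.5509


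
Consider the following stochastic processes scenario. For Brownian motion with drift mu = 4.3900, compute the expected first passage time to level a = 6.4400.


Expected first passage time = a/mu
= 6.4400/4.3900
= 1.4670

1.4670


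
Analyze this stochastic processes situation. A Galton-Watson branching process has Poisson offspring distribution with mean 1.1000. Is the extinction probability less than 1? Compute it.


Since mu = 1.1000 > 1, extinction prob q < 1.
Solve s = exp(mu*(s-1)) iteratively.
q = 0.8239

0.8239


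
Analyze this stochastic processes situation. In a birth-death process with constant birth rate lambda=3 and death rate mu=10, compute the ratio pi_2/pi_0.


For birth-death process, pi_n/pi_0 = (lambda/mu)^n
= (3/10)^2
= 0.0900

0.0900


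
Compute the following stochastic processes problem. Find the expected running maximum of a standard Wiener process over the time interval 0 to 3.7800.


E(max B(s)) = sqrt(2t/pi)
= sqrt(2*3.7800/pi)
= sqrt(2.4064)
= 1.5513

1.5513


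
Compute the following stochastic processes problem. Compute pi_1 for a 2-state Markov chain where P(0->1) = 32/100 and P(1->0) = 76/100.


Stationary distribution: pi_0 = p10/(p01+p10), pi_1 = p01/(p01+p10)
p01 = 0.3200, p10 = 0.7600
pi_1 = 0.2963

0.2963


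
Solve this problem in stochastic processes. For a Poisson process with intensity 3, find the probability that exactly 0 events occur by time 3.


P(N(t)=k) = (lambda*t)^k * exp(-lambda*t) / k!
lambda*t = 9
= 9^0 * exp(-9) / 0!
= 1 * 1.2341e-04 / 1
= 1.2341e-04

1.2341e-04


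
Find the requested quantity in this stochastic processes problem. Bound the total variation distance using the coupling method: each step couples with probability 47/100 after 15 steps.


TV distance bound <= (1-delta)^n
= (1 - 0.4700)^15
= 0.5300^15
= 7.3137e-05

7.3137e-05


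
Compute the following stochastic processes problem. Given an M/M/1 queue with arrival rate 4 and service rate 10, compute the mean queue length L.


rho = 4/10 = 0.4000
L = rho/(1-rho)
= 0.4000/0.6000
= 0.6667

0.6667


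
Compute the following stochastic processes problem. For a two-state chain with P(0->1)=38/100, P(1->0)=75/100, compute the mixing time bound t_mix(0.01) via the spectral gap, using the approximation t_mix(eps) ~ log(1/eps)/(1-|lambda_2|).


lambda_2 = |1 - p01 - p10| = |1 - 0.3800 - 0.7500| = 0.1300
t_mix ~ log(1/eps)/(1 - |lambda_2|)
= log(100)/(1 - 0.1300) = 4.6052/0.8700
= 5.2933

5.2933


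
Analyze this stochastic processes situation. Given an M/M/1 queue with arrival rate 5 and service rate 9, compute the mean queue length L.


rho = 5/9 = 0.5556
L = rho/(1-rho)
= 0.5556/0.4444
= 1.2500

1.2500


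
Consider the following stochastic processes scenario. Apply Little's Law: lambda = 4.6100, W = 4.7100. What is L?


Little's Law: L = lambda * W
= 4.6100 * 4.7100
= 21.7131

21.7131


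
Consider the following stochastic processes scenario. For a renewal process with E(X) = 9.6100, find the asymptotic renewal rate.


Long-run renewal rate = 1/E(X)
= 1/9.6100
= 0.1041

0.1041


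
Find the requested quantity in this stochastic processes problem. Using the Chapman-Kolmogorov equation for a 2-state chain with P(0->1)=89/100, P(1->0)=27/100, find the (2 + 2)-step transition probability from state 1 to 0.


P^4 = P^2 * P^2
Computing via matrix multiplication of the transition matrix.
Entry (1,0) of P^4 = 0.2326

0.2326


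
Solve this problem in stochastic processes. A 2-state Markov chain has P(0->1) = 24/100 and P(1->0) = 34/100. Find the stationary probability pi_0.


Stationary distribution: pi_0 = p10/(p01+p10), pi_1 = p01/(p01+p10)
p01 = 0.2400, p10 = 0.3400
pi_0 = 0.5862

0.5862


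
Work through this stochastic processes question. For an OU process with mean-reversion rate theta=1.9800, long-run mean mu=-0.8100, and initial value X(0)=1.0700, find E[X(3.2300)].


E[X(t)] = mu + (X(0) - mu)*exp(-theta*t)
= -0.8100 + (1.0700 - -0.8100)*exp(-1.9800*3.2300)
= -0.8100 + 1.8800 * 0.0017
= -0.8069

-0.8069


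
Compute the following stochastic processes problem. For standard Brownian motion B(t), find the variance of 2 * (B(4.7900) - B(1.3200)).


Var(alpha*(B(t)-B(s))) = alpha^2 * (t-s)
= 2^2 * (4.7900 - 1.3200)
= 4 * 3.4700
= 13.8800

13.8800


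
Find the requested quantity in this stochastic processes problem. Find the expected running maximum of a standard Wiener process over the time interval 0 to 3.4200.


E(max B(s)) = sqrt(2t/pi)
= sqrt(2*3.4200/pi)
= sqrt(2.1772)
= 1.4755

1.4755


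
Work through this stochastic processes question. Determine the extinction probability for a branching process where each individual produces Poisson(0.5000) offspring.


Since mu = 0.5000 <= 1, extinction probability = 1.

1.0000


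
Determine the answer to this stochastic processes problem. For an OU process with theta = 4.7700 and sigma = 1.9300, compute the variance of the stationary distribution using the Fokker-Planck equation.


Stationary variance = sigma^2 / (2*theta)
= 1.9300^2 / (2*4.7700)
= 3.7249 / 9.5400
= 0.3905

0.3905


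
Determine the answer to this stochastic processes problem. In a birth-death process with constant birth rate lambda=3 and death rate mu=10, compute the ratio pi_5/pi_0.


For birth-death process, pi_n/pi_0 = (lambda/mu)^n
= (3/10)^5
= 0.0024

0.0024


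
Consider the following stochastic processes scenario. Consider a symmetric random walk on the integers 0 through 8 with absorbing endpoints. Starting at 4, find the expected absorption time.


For symmetric RW on 0,...,N with absorbing barriers, E(i) = i*(N-i)
E(4) = 4 * 4 = 16

16


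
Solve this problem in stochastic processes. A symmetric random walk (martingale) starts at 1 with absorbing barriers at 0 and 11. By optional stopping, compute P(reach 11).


By optional stopping theorem: E(M at tau) = M(0) = 1
P(hit 11)*11 + P(hit 0)*0 = 1
P(hit 11) = (1 - 0)/(11 - 0) = 1/11 = 0.0909

0.0909


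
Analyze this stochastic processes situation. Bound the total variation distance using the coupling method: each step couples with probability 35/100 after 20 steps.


TV distance bound <= (1-delta)^n
= (1 - 0.3500)^20
= 0.6500^20
= 1.8125e-04

1.8125e-04


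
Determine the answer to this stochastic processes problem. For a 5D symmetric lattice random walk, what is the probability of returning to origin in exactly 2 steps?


P(return in 2 steps) = P(reverse first step) = 1/(2d)
= 1/10
= 0.1000

0.1000


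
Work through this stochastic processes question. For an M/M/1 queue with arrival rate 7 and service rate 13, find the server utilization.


rho = lambda/mu
= 7/13
= 0.5385

0.5385


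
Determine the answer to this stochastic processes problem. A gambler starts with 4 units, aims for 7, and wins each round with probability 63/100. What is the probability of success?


Gambler's ruin formula:
r = q/p = 0.3700/0.6300 = 0.5873
P(win) = (1 - r^i)/(1 - r^N)
= (1 - 0.5873^4)/(1 - 0.5873^7)
= 0.9028

0.9028


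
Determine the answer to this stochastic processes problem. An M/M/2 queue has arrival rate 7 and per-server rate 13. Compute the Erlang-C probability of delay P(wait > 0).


a = lambda/mu = 0.5385
rho = a/c = 0.2692
Erlang-C formula applied:
C(c,a) = 0.1142

0.1142


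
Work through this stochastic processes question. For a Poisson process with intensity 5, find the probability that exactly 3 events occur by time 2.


P(N(t)=k) = (lambda*t)^k * exp(-lambda*t) / k!
lambda*t = 10
= 10^3 * exp(-10) / 3!
= 1000 * 4.5400e-05 / 6
= 0.0076

0.0076


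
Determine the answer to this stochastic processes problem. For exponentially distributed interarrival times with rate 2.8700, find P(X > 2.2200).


P(X > t) = exp(-lambda * t)
= exp(-2.8700 * 2.2200)
= exp(-6.3714) = 0.0017

0.0017


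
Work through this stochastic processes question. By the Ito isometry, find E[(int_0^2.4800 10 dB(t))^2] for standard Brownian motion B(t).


By Ito isometry: E[(int f dB)^2] = int f^2 dt
= 10^2 * 2.4800
= 100 * 2.4800 = 248.0000

248.0000


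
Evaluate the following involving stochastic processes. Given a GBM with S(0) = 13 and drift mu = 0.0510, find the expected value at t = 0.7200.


E[S(t)] = S(0) * exp(mu * t)
= 13 * exp(0.0510 * 0.7200)
= 13 * 1.0374
= 13.4862

13.4862


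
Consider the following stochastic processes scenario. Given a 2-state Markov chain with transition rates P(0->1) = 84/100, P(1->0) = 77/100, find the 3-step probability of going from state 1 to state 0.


Computing P^3 by matrix multiplication.
P = [[0.1600, 0.8400], [0.7700, 0.2300]]
After raising P to the power 3:
P^3(1,0) = 0.5868

0.5868


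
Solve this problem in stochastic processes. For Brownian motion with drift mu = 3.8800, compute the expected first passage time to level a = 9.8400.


Expected first passage time = a/mu
= 9.8400/3.8800
= 2.5361

2.5361


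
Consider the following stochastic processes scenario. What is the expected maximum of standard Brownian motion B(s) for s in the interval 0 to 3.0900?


E(max B(s)) = sqrt(2t/pi)
= sqrt(2*3.0900/pi)
= sqrt(1.9672)
= 1.4026

1.4026


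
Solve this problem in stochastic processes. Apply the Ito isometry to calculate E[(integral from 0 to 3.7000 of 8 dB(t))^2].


By Ito isometry: E[(int f dB)^2] = int f^2 dt
= 8^2 * 3.7000
= 64 * 3.7000 = 236.8000

236.8000


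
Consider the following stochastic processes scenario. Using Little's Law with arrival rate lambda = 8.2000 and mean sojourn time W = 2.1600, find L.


Little's Law: L = lambda * W
= 8.2000 * 2.1600
= 17.7120

17.7120


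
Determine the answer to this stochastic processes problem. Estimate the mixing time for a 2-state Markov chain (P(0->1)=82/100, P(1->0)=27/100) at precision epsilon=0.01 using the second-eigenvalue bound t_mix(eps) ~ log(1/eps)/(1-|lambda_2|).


lambda_2 = |1 - p01 - p10| = |1 - 0.8200 - 0.2700| = 0.0900
t_mix ~ log(1/eps)/(1 - |lambda_2|)
= log(100)/(1 - 0.0900) = 4.6052/0.9100
= 5.0606

5.0606


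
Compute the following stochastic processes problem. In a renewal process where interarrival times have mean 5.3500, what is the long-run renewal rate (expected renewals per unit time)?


Long-run renewal rate = 1/E(X)
= 1/5.3500
= 0.1869

0.1869


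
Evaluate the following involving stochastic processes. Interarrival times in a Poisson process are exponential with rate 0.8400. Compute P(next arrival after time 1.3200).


P(X > t) = exp(-lambda * t)
= exp(-0.8400 * 1.3200)
= exp(-1.1088) = 0.3300

0.3300


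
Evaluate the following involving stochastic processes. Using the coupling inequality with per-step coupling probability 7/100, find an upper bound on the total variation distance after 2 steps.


TV distance bound <= (1-delta)^n
= (1 - 0.0700)^2
= 0.9300^2
= 0.8649

0.8649


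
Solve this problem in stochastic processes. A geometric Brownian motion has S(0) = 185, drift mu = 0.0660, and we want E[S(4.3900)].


E[S(t)] = S(0) * exp(mu * t)
= 185 * exp(0.0660 * 4.3900)
= 185 * 1.3361
= 247.1748

247.1748


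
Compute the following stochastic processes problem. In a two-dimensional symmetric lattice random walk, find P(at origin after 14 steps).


P = C(14,7)^2 / 4^14
= 3432^2 / 268435456
= 11778624 / 268435456
= 0.0439

0.0439


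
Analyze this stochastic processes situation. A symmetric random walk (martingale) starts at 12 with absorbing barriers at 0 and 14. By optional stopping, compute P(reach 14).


By optional stopping theorem: E(M at tau) = M(0) = 12
P(hit 14)*14 + P(hit 0)*0 = 12
P(hit 14) = (12 - 0)/(14 - 0) = 6/7 = 0.8571

0.8571


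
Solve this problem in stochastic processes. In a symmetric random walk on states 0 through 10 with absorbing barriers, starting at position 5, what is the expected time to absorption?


For symmetric RW on 0,...,N with absorbing barriers, E(i) = i*(N-i)
E(5) = 5 * 5 = 25

25
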